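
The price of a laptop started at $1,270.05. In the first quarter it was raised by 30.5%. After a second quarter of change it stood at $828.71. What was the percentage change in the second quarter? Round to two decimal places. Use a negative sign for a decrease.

-50.00%

After the first quarter: $1,270.05 × 1.305 = $1657.41525.
Second-quarter multiplier: $828.71 ÷ $1657.41525 ≈ 0.500001.
That is a change of -50.00%.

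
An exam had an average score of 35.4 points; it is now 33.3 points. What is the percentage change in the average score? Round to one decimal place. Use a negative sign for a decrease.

-5.9%

Change: 33.3 − 35.4 = -2.1.
Relative to the original: -2.1 ÷ 35.4 ≈ -5.9%.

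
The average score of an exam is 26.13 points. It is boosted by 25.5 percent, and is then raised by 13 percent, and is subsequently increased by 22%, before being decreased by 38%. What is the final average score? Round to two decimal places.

28.03 points

After the 25.5% increase: 26.13 × 1.255 = 32.79315.
Apply the 13% increase: 32.79315 × 1.13 = 37.0562595.
After the 22% increase: 37.0562595 × 1.22 = 45.20863659.
38% decrease: 45.20863659 × 0.62 = 28.0293546858 ≈ 28.03.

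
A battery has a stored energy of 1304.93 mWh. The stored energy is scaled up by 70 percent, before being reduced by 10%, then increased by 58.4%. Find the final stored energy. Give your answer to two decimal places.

3162.52 mWh

70% increase: 1304.93 × 1.7 = 2218.381.
After the 10% decrease: 2218.381 × 0.9 = 1996.5429.
Apply the 58.4% increase: 1996.5429 × 1.584 = 3162.5239536 ≈ 3162.52.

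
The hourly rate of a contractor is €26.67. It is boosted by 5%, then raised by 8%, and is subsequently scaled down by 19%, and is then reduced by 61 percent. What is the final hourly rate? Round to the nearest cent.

€9.55

5% increase: €26.67 × 1.05 = €28.0035.
After the 8% increase: €28.0035 × 1.08 = €30.24378.
After the 19% decrease: €30.24378 × 0.81 = €24.4974618.
After the 61% decrease: €24.4974618 × 0.39 = €9.554010102 ≈ €9.55.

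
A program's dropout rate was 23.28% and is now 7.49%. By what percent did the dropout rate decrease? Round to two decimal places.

The change is 7.49 − 23.28 = -15.79 percentage points.
Relative to the original 23.28%, that is -15.79 ÷ 23.28 ≈ -67.83%.
So the dropout rate fell by 67.83%.

67.83%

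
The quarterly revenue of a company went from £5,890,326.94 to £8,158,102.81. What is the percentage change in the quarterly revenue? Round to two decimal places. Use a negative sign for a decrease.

38.50%

Change: £8,158,102.81 − £5,890,326.94 = £2,267,775.87.
Relative to the original: £2,267,775.87 ÷ £5,890,326.94 ≈ 38.50%.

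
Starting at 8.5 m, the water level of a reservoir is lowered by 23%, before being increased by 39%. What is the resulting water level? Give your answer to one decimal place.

9.1 m

23% decrease: 8.5 × 0.77 = 6.545.
Apply the 39% increase: 6.545 × 1.39 = 9.09755 ≈ 9.1.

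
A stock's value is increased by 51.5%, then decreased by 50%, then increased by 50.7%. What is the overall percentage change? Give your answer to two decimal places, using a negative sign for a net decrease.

A 51.5% increase multiplies by 1.515.
Then a 50% decrease: 1.515 × 0.5 = 0.7575.
Then a 50.7% increase: 0.7575 × 1.507 = 1.1415525.
Overall factor 1.1415525, i.e. 14.16%.

14.16%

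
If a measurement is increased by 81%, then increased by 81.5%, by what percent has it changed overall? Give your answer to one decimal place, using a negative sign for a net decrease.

The combined multiplier is 1.81 × 1.815 = 3.28515.
That corresponds to an increase of 228.5%.

228.5%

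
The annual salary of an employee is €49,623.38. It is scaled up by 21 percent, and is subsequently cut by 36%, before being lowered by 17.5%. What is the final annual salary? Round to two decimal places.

21% increase: €49,623.38 × 1.21 = €60044.2898.
Apply the 36% decrease: €60044.2898 × 0.64 = €38428.345472.
Apply the 17.5% decrease: €38428.345472 × 0.825 = €31703.3850144 ≈ €31,703.39.

€31,703.39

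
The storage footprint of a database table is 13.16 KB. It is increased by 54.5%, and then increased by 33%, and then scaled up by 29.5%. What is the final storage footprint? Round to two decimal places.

After the 54.5% increase: 13.16 × 1.545 = 20.3322.
33% increase: 20.3322 × 1.33 = 27.041826.
29.5% increase: 27.041826 × 1.295 = 35.01916467 ≈ 35.02.

35.02 KB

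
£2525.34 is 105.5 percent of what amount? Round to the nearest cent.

£2393.69

£2525.34 ÷ 1.055 ≈ £2393.69.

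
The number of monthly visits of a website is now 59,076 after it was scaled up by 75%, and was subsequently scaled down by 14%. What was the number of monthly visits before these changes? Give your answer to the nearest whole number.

39,253

Undoing the 14% decrease: 59,076 ÷ 0.86 ≈ 68693.023256.
Undoing the 75% increase: 68693.023256 ÷ 1.75 ≈ 39,253.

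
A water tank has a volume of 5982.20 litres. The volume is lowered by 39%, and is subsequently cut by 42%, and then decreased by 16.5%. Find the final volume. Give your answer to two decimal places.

Each change multiplies by a factor: 0.61 × 0.58 × 0.835 = 0.295423.
5982.20 × 0.295423 = 1767.2794706 ≈ 1767.28.

1767.28 litres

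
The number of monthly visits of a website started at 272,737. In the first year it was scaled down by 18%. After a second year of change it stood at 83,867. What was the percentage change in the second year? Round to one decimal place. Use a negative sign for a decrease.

-62.5%

After the first year: 272,737 × 0.82 = 223644.34.
Second-year multiplier: 83,867 ÷ 223644.34 ≈ 0.375.
That is a change of -62.5%.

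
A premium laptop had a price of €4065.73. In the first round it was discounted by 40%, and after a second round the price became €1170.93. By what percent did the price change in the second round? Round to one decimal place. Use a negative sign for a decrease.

After the first round: €4065.73 × 0.6 = €2439.438.
Second-round multiplier: €1170.93 ÷ €2439.438 ≈ 0.48.
That is a change of -52.0%.

-52.0%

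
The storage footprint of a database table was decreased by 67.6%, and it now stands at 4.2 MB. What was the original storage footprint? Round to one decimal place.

The overall multiplier applied was 0.324.
So the original storage footprint was 4.2 ÷ 0.324 ≈ 13.0 MB.

13.0 MB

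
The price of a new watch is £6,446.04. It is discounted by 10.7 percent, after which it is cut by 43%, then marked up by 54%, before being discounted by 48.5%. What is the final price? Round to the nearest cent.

Each change multiplies by a factor: 0.893 × 0.57 × 1.54 × 0.515 = 0.403695831.
£6,446.04 × 0.403695831 = £2602.23947445924 ≈ £2,602.24.

£2,602.24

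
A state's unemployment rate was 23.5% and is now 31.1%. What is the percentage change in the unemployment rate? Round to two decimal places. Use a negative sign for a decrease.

32.34%

The change is 31.1 − 23.5 = 7.6 percentage points.
Relative to the original 23.5%, that is 7.6 ÷ 23.5 ≈ 32.34%.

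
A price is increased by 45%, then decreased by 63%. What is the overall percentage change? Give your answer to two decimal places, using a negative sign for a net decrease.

A 45% increase multiplies by 1.45.
Then a 63% decrease: 1.45 × 0.37 = 0.5365.
Overall factor 0.5365, i.e. -46.35%.

-46.35%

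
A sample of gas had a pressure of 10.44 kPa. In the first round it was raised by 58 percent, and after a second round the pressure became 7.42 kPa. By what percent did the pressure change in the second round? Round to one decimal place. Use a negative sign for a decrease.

-55.0%

After the first round: 10.44 × 1.58 = 16.4952.
Second-round multiplier: 7.42 ÷ 16.4952 ≈ 0.44983.
That is a change of -55.0%.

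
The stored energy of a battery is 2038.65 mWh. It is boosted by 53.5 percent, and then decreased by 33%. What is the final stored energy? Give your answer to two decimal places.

Each change multiplies by a factor: 1.535 × 0.67 = 1.02845.
2038.65 × 1.02845 = 2096.6495925 ≈ 2096.65.

2096.65 mWh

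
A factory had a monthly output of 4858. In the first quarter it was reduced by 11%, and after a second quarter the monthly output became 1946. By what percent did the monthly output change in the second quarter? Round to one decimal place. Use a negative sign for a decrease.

After the first quarter: 4858 × 0.89 = 4323.62.
Second-quarter multiplier: 1946 ÷ 4323.62 ≈ 0.45009.
That is a change of -55.0%.

-55.0%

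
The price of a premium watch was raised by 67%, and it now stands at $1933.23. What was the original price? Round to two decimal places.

$1157.62

The overall multiplier applied was 1.67.
So the original price was $1933.23 ÷ 1.67 ≈ $1157.62.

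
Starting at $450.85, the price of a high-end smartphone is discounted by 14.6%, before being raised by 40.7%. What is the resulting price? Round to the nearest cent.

After the 14.6% decrease: $450.85 × 0.854 = $385.0259.
Apply the 40.7% increase: $385.0259 × 1.407 = $541.7314413 ≈ $541.73.

$541.73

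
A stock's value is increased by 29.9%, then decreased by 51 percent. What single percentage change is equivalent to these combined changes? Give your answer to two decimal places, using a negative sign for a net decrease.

The combined multiplier is 1.299 × 0.49 = 0.63651.
That corresponds to a decrease of 36.35%.

-36.35%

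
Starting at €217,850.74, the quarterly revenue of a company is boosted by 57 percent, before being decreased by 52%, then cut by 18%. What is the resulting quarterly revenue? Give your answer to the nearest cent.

€134,621.30

Each change multiplies by a factor: 1.57 × 0.48 × 0.82 = 0.617952.
€217,850.74 × 0.617952 = €134621.30048448 ≈ €134,621.30.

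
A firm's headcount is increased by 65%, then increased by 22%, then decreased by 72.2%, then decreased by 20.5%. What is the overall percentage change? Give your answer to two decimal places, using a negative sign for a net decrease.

The combined multiplier is 1.65 × 1.22 × 0.278 × 0.795 = 0.44489313.
That corresponds to a decrease of 55.51%.

-55.51%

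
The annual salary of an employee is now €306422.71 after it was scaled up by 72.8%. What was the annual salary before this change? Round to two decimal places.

€177327.96

The overall multiplier applied was 1.728.
So the original annual salary was €306422.71 ÷ 1.728 ≈ €177327.96.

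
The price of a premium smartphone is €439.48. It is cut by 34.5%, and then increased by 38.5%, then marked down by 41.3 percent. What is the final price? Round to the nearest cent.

€234.03

After the 34.5% decrease: €439.48 × 0.655 = €287.8594.
Apply the 38.5% increase: €287.8594 × 1.385 = €398.685269.
41.3% decrease: €398.685269 × 0.587 = €234.028252903 ≈ €234.03.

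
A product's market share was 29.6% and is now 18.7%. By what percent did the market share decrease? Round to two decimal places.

The change is 18.7 − 29.6 = -10.9 percentage points.
Relative to the original 29.6%, that is -10.9 ÷ 29.6 ≈ -36.82%.
So the market share fell by 36.82%.

36.82%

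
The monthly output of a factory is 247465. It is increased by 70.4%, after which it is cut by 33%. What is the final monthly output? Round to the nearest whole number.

282526

Apply the 70.4% increase: 247465 × 1.704 = 421680.36.
After the 33% decrease: 421680.36 × 0.67 = 282525.8412 ≈ 282526.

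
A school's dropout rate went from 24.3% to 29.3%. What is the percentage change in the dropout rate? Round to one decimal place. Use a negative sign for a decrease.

The change is 29.3 − 24.3 = 5.0 percentage points.
Relative to the original 24.3%, that is 5.0 ÷ 24.3 ≈ 20.6%.

20.6%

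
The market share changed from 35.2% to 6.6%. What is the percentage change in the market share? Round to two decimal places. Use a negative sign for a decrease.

The change is 6.6 − 35.2 = -28.6 percentage points.
Relative to the original 35.2%, that is -28.6 ÷ 35.2 = -81.25%.

-81.25%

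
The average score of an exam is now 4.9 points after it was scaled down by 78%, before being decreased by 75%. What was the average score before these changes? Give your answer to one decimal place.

Undoing the 75% decrease: 4.9 ÷ 0.25 = 19.6.
Undoing the 78% decrease: 19.6 ÷ 0.22 ≈ 89.1 points.

89.1 points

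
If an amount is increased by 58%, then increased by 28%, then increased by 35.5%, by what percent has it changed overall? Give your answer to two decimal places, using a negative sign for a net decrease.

The combined multiplier is 1.58 × 1.28 × 1.355 = 2.740352.
That corresponds to an increase of 174.04%.

174.04%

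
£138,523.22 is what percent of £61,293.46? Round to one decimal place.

£138,523.22 ÷ £61,293.46 ≈ 226.0%.

226.0%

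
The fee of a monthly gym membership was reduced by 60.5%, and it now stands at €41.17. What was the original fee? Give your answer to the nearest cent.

€104.23

The overall multiplier applied was 0.395.
So the original fee was €41.17 ÷ 0.395 ≈ €104.23.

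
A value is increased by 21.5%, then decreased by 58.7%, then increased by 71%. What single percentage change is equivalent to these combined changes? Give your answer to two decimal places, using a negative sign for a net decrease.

The combined multiplier is 1.215 × 0.413 × 1.71 = 0.85806945.
That corresponds to a decrease of 14.19%.

-14.19%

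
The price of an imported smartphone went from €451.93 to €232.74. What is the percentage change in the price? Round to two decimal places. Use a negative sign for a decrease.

-48.50%

Change: €232.74 − €451.93 = -€219.19.
Relative to the original: -€219.19 ÷ €451.93 ≈ -48.50%.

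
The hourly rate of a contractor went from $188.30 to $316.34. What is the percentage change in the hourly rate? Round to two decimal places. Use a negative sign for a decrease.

Change: $316.34 − $188.30 = $128.04.
Relative to the original: $128.04 ÷ $188.30 ≈ 68.00%.

68.00%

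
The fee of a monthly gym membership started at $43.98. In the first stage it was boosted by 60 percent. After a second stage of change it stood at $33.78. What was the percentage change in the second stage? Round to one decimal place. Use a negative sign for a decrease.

After the first stage: $43.98 × 1.6 = $70.368.
Second-stage multiplier: $33.78 ÷ $70.368 ≈ 0.48005.
That is a change of -52.0%.

-52.0%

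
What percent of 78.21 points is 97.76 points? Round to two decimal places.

97.76 points ÷ 78.21 points ≈ 125.00%.

125.00%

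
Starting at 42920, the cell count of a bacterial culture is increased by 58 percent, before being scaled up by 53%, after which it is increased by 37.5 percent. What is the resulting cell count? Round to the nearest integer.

142663

Each change multiplies by a factor: 1.58 × 1.53 × 1.375 = 3.323925.
42920 × 3.323925 = 142662.861 ≈ 142663.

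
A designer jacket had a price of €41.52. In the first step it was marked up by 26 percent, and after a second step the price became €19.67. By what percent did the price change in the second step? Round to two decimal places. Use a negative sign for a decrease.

-62.40%

After the first step: €41.52 × 1.26 = €52.3152.
Second-step multiplier: €19.67 ÷ €52.3152 ≈ 0.37599.
That is a change of -62.40%.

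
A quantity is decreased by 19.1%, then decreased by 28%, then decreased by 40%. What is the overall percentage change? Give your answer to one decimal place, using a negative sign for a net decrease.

The combined multiplier is 0.809 × 0.72 × 0.6 = 0.349488.
That corresponds to a decrease of 65.1%.

-65.1%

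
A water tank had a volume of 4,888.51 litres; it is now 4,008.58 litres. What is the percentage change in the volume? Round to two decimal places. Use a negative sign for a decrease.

-18.00%

Change: 4,008.58 − 4,888.51 = -879.93.
Relative to the original: -879.93 ÷ 4,888.51 ≈ -18.00%.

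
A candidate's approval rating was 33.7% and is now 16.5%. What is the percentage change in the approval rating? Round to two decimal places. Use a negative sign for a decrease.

The change is 16.5 − 33.7 = -17.2 percentage points.
Relative to the original 33.7%, that is -17.2 ÷ 33.7 ≈ -51.04%.

-51.04%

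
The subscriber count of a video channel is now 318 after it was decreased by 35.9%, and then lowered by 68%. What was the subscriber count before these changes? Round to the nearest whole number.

Undoing the 68% decrease: 318 ÷ 0.32 = 993.75.
Undoing the 35.9% decrease: 993.75 ÷ 0.641 ≈ 1,550.

1,550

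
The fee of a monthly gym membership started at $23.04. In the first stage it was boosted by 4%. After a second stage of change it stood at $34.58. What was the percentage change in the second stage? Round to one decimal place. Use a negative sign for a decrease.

44.3%

After the first stage: $23.04 × 1.04 = $23.9616.
Second-stage multiplier: $34.58 ÷ $23.9616 ≈ 1.44314.
That is a change of 44.3%.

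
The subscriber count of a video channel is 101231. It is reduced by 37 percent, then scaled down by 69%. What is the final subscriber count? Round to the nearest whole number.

After the 37% decrease: 101231 × 0.63 = 63775.53.
69% decrease: 63775.53 × 0.31 = 19770.4143 ≈ 19770.

19770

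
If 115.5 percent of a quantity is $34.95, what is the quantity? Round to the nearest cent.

$34.95 ÷ 1.155 ≈ $30.26.

$30.26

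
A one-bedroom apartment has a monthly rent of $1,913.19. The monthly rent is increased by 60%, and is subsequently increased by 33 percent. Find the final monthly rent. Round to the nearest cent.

$4,071.27

Each change multiplies by a factor: 1.6 × 1.33 = 2.128.
$1,913.19 × 2.128 = $4071.26832 ≈ $4,071.27.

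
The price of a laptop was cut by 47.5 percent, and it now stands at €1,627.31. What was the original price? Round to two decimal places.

The overall multiplier applied was 0.525.
So the original price was €1,627.31 ÷ 0.525 ≈ €3,099.64.

€3,099.64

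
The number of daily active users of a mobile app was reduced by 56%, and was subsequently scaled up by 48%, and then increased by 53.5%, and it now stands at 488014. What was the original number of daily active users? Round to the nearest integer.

The overall multiplier applied was 0.44 × 1.48 × 1.535 = 0.999592.
So the original number of daily active users was 488014 ÷ 0.999592 ≈ 488213.

488213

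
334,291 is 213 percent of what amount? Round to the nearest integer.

156,944

334,291 ÷ 2.13 ≈ 156,944.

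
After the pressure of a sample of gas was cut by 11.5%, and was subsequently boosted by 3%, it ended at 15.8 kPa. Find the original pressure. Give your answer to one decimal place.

17.3 kPa

Undoing the 3% increase: 15.8 ÷ 1.03 ≈ 15.339806.
Undoing the 11.5% decrease: 15.339806 ÷ 0.885 ≈ 17.3 kPa.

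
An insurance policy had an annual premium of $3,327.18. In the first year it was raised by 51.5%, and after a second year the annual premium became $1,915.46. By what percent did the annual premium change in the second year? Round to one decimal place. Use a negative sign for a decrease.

After the first year: $3,327.18 × 1.515 = $5040.6777.
Second-year multiplier: $1,915.46 ÷ $5040.6777 ≈ 0.38.
That is a change of -62.0%.

-62.0%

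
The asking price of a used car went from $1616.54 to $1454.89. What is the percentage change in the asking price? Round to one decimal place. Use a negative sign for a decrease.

Change: $1454.89 − $1616.54 = -$161.65.
Relative to the original: -$161.65 ÷ $1616.54 ≈ -10.0%.

-10.0%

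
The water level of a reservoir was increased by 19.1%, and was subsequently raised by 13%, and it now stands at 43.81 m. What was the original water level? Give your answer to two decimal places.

32.55 m

The overall multiplier applied was 1.191 × 1.13 = 1.34583.
So the original water level was 43.81 ÷ 1.34583 ≈ 32.55 m.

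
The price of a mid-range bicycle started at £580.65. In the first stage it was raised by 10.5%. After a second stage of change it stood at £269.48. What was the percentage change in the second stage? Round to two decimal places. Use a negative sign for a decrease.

After the first stage: £580.65 × 1.105 = £641.61825.
Second-stage multiplier: £269.48 ÷ £641.61825 ≈ 0.420001.
That is a change of -58.00%.

-58.00%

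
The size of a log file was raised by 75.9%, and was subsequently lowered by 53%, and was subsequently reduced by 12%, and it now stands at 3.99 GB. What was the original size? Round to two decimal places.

Undoing the 12% decrease: 3.99 ÷ 0.88 ≈ 4.534091.
Undoing the 53% decrease: 4.534091 ÷ 0.47 ≈ 9.647002.
Undoing the 75.9% increase: 9.647002 ÷ 1.759 ≈ 5.48 GB.

5.48 GB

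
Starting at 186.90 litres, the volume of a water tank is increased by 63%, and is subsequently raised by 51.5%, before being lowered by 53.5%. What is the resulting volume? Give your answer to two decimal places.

214.62 litres

63% increase: 186.90 × 1.63 = 304.647.
51.5% increase: 304.647 × 1.515 = 461.540205.
Apply the 53.5% decrease: 461.540205 × 0.465 = 214.616195325 ≈ 214.62.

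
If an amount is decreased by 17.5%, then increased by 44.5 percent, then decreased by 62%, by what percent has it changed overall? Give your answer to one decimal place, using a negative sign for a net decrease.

-54.7%

The combined multiplier is 0.825 × 1.445 × 0.38 = 0.4530075.
That corresponds to a decrease of 54.7%.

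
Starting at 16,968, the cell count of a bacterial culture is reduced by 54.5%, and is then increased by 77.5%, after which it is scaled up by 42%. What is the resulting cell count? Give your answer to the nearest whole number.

19,459

54.5% decrease: 16,968 × 0.455 = 7720.44.
After the 77.5% increase: 7720.44 × 1.775 = 13703.781.
42% increase: 13703.781 × 1.42 = 19459.36902 ≈ 19,459.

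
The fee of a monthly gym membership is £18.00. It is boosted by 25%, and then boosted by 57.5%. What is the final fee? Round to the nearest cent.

£35.44

Each change multiplies by a factor: 1.25 × 1.575 = 1.96875.
£18.00 × 1.96875 = £35.4375 ≈ £35.44.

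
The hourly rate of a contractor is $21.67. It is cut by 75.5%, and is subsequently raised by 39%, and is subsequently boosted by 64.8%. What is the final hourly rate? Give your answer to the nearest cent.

$12.16

75.5% decrease: $21.67 × 0.245 = $5.30915.
39% increase: $5.30915 × 1.39 = $7.3797185.
After the 64.8% increase: $7.3797185 × 1.648 = $12.161776088 ≈ $12.16.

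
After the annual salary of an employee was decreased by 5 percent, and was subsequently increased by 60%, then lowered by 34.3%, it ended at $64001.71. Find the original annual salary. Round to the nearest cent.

$64088.87

The overall multiplier applied was 0.95 × 1.6 × 0.657 = 0.99864.
So the original annual salary was $64001.71 ÷ 0.99864 ≈ $64088.87.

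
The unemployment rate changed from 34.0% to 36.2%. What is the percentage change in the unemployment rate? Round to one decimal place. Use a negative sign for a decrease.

6.5%

The change is 36.2 − 34.0 = 2.2 percentage points.
Relative to the original 34.0%, that is 2.2 ÷ 34.0 ≈ 6.5%.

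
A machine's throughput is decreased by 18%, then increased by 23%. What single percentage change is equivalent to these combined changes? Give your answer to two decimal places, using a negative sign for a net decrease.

0.86%

The combined multiplier is 0.82 × 1.23 = 1.0086.
That corresponds to an increase of 0.86%.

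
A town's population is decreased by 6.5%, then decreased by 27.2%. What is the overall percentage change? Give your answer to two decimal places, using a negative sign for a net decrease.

-31.93%

The combined multiplier is 0.935 × 0.728 = 0.68068.
That corresponds to a decrease of 31.93%.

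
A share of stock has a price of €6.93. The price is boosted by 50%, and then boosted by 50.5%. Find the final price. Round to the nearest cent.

Each change multiplies by a factor: 1.5 × 1.505 = 2.2575.
€6.93 × 2.2575 = €15.644475 ≈ €15.64.

€15.64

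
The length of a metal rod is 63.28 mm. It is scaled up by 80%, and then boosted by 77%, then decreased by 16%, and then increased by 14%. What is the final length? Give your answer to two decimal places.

Each change multiplies by a factor: 1.8 × 1.77 × 0.84 × 1.14 = 3.0509136.
63.28 × 3.0509136 = 193.061812608 ≈ 193.06.

193.06 mm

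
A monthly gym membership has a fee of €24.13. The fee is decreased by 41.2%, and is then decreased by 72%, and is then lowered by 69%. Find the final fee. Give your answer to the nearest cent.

€1.23

Each change multiplies by a factor: 0.588 × 0.28 × 0.31 = 0.0510384.
€24.13 × 0.0510384 = €1.231556592 ≈ €1.23.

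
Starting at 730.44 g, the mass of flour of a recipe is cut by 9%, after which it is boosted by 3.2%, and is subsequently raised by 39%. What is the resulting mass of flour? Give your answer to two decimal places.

953.50 g

Each change multiplies by a factor: 0.91 × 1.032 × 1.39 = 1.3053768.
730.44 × 1.3053768 = 953.499429792 ≈ 953.50.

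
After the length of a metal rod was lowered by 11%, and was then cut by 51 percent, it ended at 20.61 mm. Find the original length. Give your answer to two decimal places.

47.26 mm

Undoing the 51% decrease: 20.61 ÷ 0.49 ≈ 42.061224.
Undoing the 11% decrease: 42.061224 ÷ 0.89 ≈ 47.26 mm.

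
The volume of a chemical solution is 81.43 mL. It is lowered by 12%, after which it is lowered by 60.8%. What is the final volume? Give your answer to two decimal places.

28.09 mL

Each change multiplies by a factor: 0.88 × 0.392 = 0.34496.
81.43 × 0.34496 = 28.0900928 ≈ 28.09.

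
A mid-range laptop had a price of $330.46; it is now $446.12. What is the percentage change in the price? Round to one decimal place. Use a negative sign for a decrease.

35.0%

Change: $446.12 − $330.46 = $115.66.
Relative to the original: $115.66 ÷ $330.46 ≈ 35.0%.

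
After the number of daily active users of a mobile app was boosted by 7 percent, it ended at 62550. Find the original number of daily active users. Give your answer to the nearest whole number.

The overall multiplier applied was 1.07.
So the original number of daily active users was 62550 ÷ 1.07 ≈ 58458.

58458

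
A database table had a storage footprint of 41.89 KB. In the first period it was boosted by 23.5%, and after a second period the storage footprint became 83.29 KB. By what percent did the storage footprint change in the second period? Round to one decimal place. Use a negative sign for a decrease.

61.0%

After the first period: 41.89 × 1.235 = 51.73415.
Second-period multiplier: 83.29 ÷ 51.73415 ≈ 1.60996.
That is a change of 61.0%.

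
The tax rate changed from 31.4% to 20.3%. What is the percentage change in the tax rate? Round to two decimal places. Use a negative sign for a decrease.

The change is 20.3 − 31.4 = -11.1 percentage points.
Relative to the original 31.4%, that is -11.1 ÷ 31.4 ≈ -35.35%.

-35.35%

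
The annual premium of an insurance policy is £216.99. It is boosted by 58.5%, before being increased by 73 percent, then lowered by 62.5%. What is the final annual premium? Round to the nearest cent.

£223.12

After the 58.5% increase: £216.99 × 1.585 = £343.92915.
73% increase: £343.92915 × 1.73 = £594.9974295.
62.5% decrease: £594.9974295 × 0.375 = £223.1240360625 ≈ £223.12.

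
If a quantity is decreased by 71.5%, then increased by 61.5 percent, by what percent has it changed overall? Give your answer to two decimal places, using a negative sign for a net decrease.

-53.97%

A 71.5% decrease multiplies by 0.285.
Then a 61.5% increase: 0.285 × 1.615 = 0.460275.
Overall factor 0.460275, i.e. -53.97%.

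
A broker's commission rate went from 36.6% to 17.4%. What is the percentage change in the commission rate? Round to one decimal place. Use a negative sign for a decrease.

The change is 17.4 − 36.6 = -19.2 percentage points.
Relative to the original 36.6%, that is -19.2 ÷ 36.6 ≈ -52.5%.

-52.5%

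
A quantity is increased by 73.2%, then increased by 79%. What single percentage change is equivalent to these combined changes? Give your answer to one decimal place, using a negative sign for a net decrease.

210.0%

The combined multiplier is 1.732 × 1.79 = 3.10028.
That corresponds to an increase of 210.0%.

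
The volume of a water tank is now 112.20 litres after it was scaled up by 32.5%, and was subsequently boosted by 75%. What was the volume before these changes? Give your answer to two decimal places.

48.39 litres

The overall multiplier applied was 1.325 × 1.75 = 2.31875.
So the original volume was 112.20 ÷ 2.31875 ≈ 48.39 litres.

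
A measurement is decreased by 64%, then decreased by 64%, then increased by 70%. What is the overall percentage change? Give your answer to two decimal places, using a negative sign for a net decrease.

-77.97%

A 64% decrease multiplies by 0.36.
Then a 64% decrease: 0.36 × 0.36 = 0.1296.
Then a 70% increase: 0.1296 × 1.7 = 0.22032.
Overall factor 0.22032, i.e. -77.97%.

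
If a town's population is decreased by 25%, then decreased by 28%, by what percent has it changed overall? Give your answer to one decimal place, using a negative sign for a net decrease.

-46.0%

A 25% decrease multiplies by 0.75.
Then a 28% decrease: 0.75 × 0.72 = 0.54.
Overall factor 0.54, i.e. -46.0%.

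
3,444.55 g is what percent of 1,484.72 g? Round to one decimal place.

232.0%

3,444.55 g ÷ 1,484.72 g ≈ 232.0%.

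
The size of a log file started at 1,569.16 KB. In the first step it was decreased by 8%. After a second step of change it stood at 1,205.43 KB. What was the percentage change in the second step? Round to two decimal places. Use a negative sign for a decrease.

-16.50%

After the first step: 1,569.16 × 0.92 = 1443.6272.
Second-step multiplier: 1,205.43 ÷ 1443.6272 ≈ 0.835001.
That is a change of -16.50%.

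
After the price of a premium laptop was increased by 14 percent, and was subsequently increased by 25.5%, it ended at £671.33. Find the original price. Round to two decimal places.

£469.23

The overall multiplier applied was 1.14 × 1.255 = 1.4307.
So the original price was £671.33 ÷ 1.4307 ≈ £469.23.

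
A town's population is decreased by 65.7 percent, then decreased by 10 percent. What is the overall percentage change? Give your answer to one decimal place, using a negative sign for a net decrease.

-69.1%

A 65.7% decrease multiplies by 0.343.
Then a 10% decrease: 0.343 × 0.9 = 0.3087.
Overall factor 0.3087, i.e. -69.1%.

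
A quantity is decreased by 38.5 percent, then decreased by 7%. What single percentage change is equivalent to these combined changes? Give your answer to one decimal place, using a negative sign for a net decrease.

-42.8%

The combined multiplier is 0.615 × 0.93 = 0.57195.
That corresponds to a decrease of 42.8%.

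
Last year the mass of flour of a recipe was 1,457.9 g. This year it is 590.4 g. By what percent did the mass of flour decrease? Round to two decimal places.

Change: 590.4 − 1,457.9 = -867.5.
Relative to the original: -867.5 ÷ 1,457.9 ≈ -59.50%.
So the mass of flour decreased by 59.50%.

59.50%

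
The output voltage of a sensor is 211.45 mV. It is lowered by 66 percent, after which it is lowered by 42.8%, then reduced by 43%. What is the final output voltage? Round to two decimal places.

23.44 mV

After the 66% decrease: 211.45 × 0.34 = 71.893.
42.8% decrease: 71.893 × 0.572 = 41.122796.
Apply the 43% decrease: 41.122796 × 0.57 = 23.43999372 ≈ 23.44.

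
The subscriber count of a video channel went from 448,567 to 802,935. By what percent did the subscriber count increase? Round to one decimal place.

79.0%

Change: 802,935 − 448,567 = 354,368.
Relative to the original: 354,368 ÷ 448,567 ≈ 79.0%.
So the subscriber count increased by 79.0%.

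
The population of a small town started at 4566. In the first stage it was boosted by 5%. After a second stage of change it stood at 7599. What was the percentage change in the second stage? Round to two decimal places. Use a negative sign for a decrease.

58.50%

After the first stage: 4566 × 1.05 = 4794.3.
Second-stage multiplier: 7599 ÷ 4794.3 ≈ 1.585007.
That is a change of 58.50%.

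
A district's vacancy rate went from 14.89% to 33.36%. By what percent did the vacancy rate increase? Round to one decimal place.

124.0%

The change is 33.36 − 14.89 = 18.47 percentage points.
Relative to the original 14.89%, that is 18.47 ÷ 14.89 ≈ 124.0%.
So the vacancy rate rose by 124.0%.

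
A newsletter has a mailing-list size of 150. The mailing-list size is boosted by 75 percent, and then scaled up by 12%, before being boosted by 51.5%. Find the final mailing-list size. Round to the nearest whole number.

445

After the 75% increase: 150 × 1.75 = 262.5.
Apply the 12% increase: 262.5 × 1.12 = 294.
51.5% increase: 294 × 1.515 = 445.41 ≈ 445.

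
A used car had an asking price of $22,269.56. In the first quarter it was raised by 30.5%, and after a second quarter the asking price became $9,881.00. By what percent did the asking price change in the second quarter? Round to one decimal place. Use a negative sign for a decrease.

After the first quarter: $22,269.56 × 1.305 = $29061.7758.
Second-quarter multiplier: $9,881.00 ÷ $29061.7758 ≈ 0.34.
That is a change of -66.0%.

-66.0%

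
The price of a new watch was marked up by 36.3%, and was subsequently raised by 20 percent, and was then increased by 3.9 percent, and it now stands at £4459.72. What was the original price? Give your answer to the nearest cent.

The overall multiplier applied was 1.363 × 1.2 × 1.039 = 1.6993884.
So the original price was £4459.72 ÷ 1.6993884 ≈ £2624.31.

£2624.31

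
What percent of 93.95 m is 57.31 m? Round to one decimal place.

61.0%

57.31 m ÷ 93.95 m ≈ 61.0%.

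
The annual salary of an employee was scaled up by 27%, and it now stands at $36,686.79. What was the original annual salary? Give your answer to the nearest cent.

$28,887.24

The overall multiplier applied was 1.27.
So the original annual salary was $36,686.79 ÷ 1.27 ≈ $28,887.24.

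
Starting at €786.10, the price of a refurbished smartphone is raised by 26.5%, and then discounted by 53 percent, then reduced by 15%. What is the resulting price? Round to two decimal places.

After the 26.5% increase: €786.10 × 1.265 = €994.4165.
After the 53% decrease: €994.4165 × 0.47 = €467.375755.
After the 15% decrease: €467.375755 × 0.85 = €397.26939175 ≈ €397.27.

€397.27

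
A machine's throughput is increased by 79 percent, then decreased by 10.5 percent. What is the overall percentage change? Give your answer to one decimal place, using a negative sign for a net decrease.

The combined multiplier is 1.79 × 0.895 = 1.60205.
That corresponds to an increase of 60.2%.

60.2%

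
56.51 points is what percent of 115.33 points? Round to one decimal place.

49.0%

56.51 points ÷ 115.33 points ≈ 49.0%.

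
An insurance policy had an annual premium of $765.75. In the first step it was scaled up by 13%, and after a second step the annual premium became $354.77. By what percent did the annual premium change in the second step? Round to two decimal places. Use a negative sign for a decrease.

After the first step: $765.75 × 1.13 = $865.2975.
Second-step multiplier: $354.77 ÷ $865.2975 ≈ 0.409998.
That is a change of -59.00%.

-59.00%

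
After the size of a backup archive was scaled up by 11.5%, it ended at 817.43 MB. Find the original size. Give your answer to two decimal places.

The overall multiplier applied was 1.115.
So the original size was 817.43 ÷ 1.115 ≈ 733.12 MB.

733.12 MB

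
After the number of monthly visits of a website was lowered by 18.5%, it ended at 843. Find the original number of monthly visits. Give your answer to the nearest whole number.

1034

The overall multiplier applied was 0.815.
So the original number of monthly visits was 843 ÷ 0.815 ≈ 1034.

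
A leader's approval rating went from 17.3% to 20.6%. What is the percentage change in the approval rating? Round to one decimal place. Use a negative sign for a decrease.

19.1%

The change is 20.6 − 17.3 = 3.3 percentage points.
Relative to the original 17.3%, that is 3.3 ÷ 17.3 ≈ 19.1%.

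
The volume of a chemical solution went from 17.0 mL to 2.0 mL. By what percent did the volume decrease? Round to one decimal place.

88.2%

Change: 2.0 − 17.0 = -15.0.
Relative to the original: -15.0 ÷ 17.0 ≈ -88.2%.
So the volume decreased by 88.2%.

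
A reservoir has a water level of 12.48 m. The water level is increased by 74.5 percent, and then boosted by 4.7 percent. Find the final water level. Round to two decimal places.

22.80 m

Apply the 74.5% increase: 12.48 × 1.745 = 21.7776.
Apply the 4.7% increase: 21.7776 × 1.047 = 22.8011472 ≈ 22.80.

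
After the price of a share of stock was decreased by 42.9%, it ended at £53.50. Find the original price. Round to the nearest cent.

£93.70

The overall multiplier applied was 0.571.
So the original price was £53.50 ÷ 0.571 ≈ £93.70.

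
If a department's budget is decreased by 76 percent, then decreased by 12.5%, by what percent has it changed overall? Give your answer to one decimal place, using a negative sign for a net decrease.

A 76% decrease multiplies by 0.24.
Then a 12.5% decrease: 0.24 × 0.875 = 0.21.
Overall factor 0.21, i.e. -79.0%.

-79.0%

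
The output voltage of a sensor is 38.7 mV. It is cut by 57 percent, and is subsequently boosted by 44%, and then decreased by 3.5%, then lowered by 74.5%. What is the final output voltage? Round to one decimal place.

Each change multiplies by a factor: 0.43 × 1.44 × 0.965 × 0.255 = 0.15236964.
38.7 × 0.15236964 = 5.896705068 ≈ 5.9.

5.9 mV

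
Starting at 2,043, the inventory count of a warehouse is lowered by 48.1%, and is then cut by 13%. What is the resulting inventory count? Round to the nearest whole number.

922

Each change multiplies by a factor: 0.519 × 0.87 = 0.45153.
2,043 × 0.45153 = 922.47579 ≈ 922.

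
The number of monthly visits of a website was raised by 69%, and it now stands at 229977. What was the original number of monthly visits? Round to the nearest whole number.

The overall multiplier applied was 1.69.
So the original number of monthly visits was 229977 ÷ 1.69 ≈ 136081.

136081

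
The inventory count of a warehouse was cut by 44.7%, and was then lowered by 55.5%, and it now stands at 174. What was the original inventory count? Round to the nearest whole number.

707

The overall multiplier applied was 0.553 × 0.445 = 0.246085.
So the original inventory count was 174 ÷ 0.246085 ≈ 707.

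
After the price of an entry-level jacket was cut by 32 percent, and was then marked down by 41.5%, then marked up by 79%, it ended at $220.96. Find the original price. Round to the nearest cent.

The overall multiplier applied was 0.68 × 0.585 × 1.79 = 0.712062.
So the original price was $220.96 ÷ 0.712062 ≈ $310.31.

$310.31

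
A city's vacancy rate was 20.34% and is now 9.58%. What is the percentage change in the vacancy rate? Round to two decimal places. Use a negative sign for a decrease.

-52.90%

The change is 9.58 − 20.34 = -10.76 percentage points.
Relative to the original 20.34%, that is -10.76 ÷ 20.34 ≈ -52.90%.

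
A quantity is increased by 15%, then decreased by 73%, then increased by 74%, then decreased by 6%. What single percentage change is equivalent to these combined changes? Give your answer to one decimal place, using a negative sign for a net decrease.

-49.2%

The combined multiplier is 1.15 × 0.27 × 1.74 × 0.94 = 0.5078538.
That corresponds to a decrease of 49.2%.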